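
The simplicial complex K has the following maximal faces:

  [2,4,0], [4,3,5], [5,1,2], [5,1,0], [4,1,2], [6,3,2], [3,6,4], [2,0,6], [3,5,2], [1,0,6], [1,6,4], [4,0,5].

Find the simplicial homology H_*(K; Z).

H_0 = Z,  H_1 = Z_2,  H_2 = 0.

Fix the vertex order 0 < 1 < 2 < 3 < 4 < 5 < 6 and write every simplex with vertices in increasing order. Then dim K = 2 and the simplices of K are:

  0-simplices (7): [0], [1], [2], [3], [4], [5], [6]
  1-simplices (18): [0,1], [0,2], [0,4], [0,5], [0,6], [1,2], [1,4], [1,5], [1,6], [2,3], [2,4], [2,5], [2,6], [3,4], [3,5], [3,6], [4,5], [4,6]
  2-simplices (12): [0,1,5], [0,1,6], [0,2,4], [0,2,6], [0,4,5], [1,2,4], [1,2,5], [1,4,6], [2,3,5], [2,3,6], [3,4,5], [3,4,6]

so the chain groups are C_0 ≅ Z^7, C_1 ≅ Z^18, C_2 ≅ Z^12.

∂_1: C_1 → C_0 is given by ∂[p,q] = [q] − [p]. For instance
  ∂[3,6] = [6] − [3].
The resulting 7×18 matrix has rank 6, and its Smith normal form has invariant factors (1,1,1,1,1,1).

∂_2: C_2 → C_1 sends each 2-simplex [p,q,r] to [q,r] − [p,r] + [p,q]. For instance
  ∂[0,1,6] = [1,6] − [0,6] + [0,1],
  ∂[1,2,4] = [2,4] − [1,4] + [1,2].
This gives a 18×12 integer matrix of rank 12; reducing to Smith normal form yields diagonal entries (1,1,1,1,1,1,1,1,1,1,1,2).

From H_k ≅ ker(∂_k) / im(∂_{k+1}) we obtain:

  H_0: rank C_0 − rank ∂_1 = 7 − 6 = 1, and the invariant factors of ∂_1 are all 1, so H_0 ≅ Z.
  H_1: rank ker ∂_1 − rank ∂_2 = (18 − 6) − 12 = 0, and ∂_2 has invariant factor 2 > 1, so H_1 ≅ Z_2.
  H_2: rank ker ∂_2 − rank ∂_3 = (12 − 12) − 0 = 0, and there is no ∂_3, so H_2 ≅ 0.

(K is a triangulation of the real projective plane RP^2.)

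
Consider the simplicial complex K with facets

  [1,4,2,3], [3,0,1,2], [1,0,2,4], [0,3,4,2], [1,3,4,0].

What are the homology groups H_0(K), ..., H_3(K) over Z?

H_0 ≅ Z,  H_1 = 0,  H_2 = 0,  H_3 ≅ Z.

K has 5 vertices, 10 edges, 10 triangles, 5 3-simplices.
rank ∂_0 = 0, rank ∂_1 = 4 ⇒ b_0 = 5 − 0 − 4 = 1; all invariant factors of ∂_1 are 1 so no torsion. So H_0 = Z.
rank ∂_1 = 4, rank ∂_2 = 6 ⇒ b_1 = 10 − 4 − 6 = 0; all invariant factors of ∂_2 are 1 so no torsion. So H_1 = 0.
rank ∂_2 = 6, rank ∂_3 = 4 ⇒ b_2 = 10 − 6 − 4 = 0; all invariant factors of ∂_3 are 1 so no torsion. So H_2 = 0.
rank ∂_3 = 4, rank ∂_4 = 0 ⇒ b_3 = 5 − 4 − 0 = 1. So H_3 = Z.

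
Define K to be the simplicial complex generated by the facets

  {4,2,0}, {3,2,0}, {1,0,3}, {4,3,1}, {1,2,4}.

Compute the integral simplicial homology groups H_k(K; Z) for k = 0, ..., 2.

Fix the vertex order 0 < 1 < 2 < 3 < 4 and write every simplex with vertices in increasing order. Then dim K = 2 and the simplices of K are:

  0-simplices (5): [0], [1], [2], [3], [4]
  1-simplices (10): [0,1], [0,2], [0,3], [0,4], [1,2], [1,3], [1,4], [2,3], [2,4], [3,4]
  2-simplices (5): [0,1,3], [0,2,3], [0,2,4], [1,2,4], [1,3,4]

giving chain groups C_0 ≅ Z^5, C_1 ≅ Z^10, C_2 ≅ Z^5.

The boundary map ∂_1: C_1 → C_0 maps an edge to its endpoints' difference, ∂[p,q] = q − p.
The resulting 5×10 matrix has rank 4, and its Smith normal form has invariant factors (1,1,1,1).

Boundary ∂_2: C_2 → C_1 acts by ∂[p,q,r] = [q,r] − [p,r] + [p,q]. For instance
  ∂[0,1,3] = [1,3] − [0,3] + [0,1],
  ∂[0,2,4] = [2,4] − [0,4] + [0,2].
The 10×5 boundary matrix has rank 5 and Smith normal form diag(1,1,1,1,1).

Now H_k = ker ∂_k / im ∂_{k+1}, so:

  H_0: rank C_0 − rank ∂_1 = 5 − 4 = 1, and the invariant factors of ∂_1 are all 1, so H_0 ≅ Z.
  H_1: rank ker ∂_1 − rank ∂_2 = (10 − 4) − 5 = 1, and the invariant factors of ∂_2 are all 1, so H_1 ≅ Z.
  H_2: rank ker ∂_2 − rank ∂_3 = (5 − 5) − 0 = 0, and there is no ∂_3, so H_2 ≅ 0.

As a check, the Euler characteristic is 5 − 10 + 5 = 0, which agrees with 1 − 1 + 0 = 0.

H_0 ≅ Z,  H_1 ≅ Z,  H_2 = 0.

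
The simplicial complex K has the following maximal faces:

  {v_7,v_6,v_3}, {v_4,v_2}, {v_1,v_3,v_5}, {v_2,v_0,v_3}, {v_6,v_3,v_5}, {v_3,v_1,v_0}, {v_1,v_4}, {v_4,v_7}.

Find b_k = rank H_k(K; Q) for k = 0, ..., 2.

Fix the vertex order v_0 < v_1 < v_2 < v_3 < v_4 < v_5 < v_6 < v_7 and write every simplex with vertices in increasing order. Then dim K = 2 and the simplices of K are:

  0-simplices (8): [v_0], [v_1], [v_2], [v_3], [v_4], [v_5], [v_6], [v_7]
  1-simplices (14): [v_0,v_1], [v_0,v_2], [v_0,v_3], [v_1,v_3], [v_1,v_4], [v_1,v_5], [v_2,v_3], [v_2,v_4], [v_3,v_5], [v_3,v_6], [v_3,v_7], [v_4,v_7], [v_5,v_6], [v_6,v_7]
  2-simplices (5): [v_0,v_1,v_3], [v_0,v_2,v_3], [v_1,v_3,v_5], [v_3,v_5,v_6], [v_3,v_6,v_7]

Hence C_0 ≅ Z^8, C_1 ≅ Z^14, C_2 ≅ Z^5.

Boundary ∂_1: C_1 → C_0 sends each edge [p,q] (with p < q) to q − p.
The resulting 8×14 matrix has rank 7, and its Smith normal form has invariant factors (1,1,1,1,1,1,1).

Boundary ∂_2: C_2 → C_1 acts by ∂[p,q,r] = [q,r] − [p,r] + [p,q]. For instance
  ∂[v_3,v_6,v_7] = [v_6,v_7] − [v_3,v_7] + [v_3,v_6],
  ∂[v_3,v_5,v_6] = [v_5,v_6] − [v_3,v_6] + [v_3,v_5].
This gives a 14×5 integer matrix of rank 5; reducing to Smith normal form yields diagonal entries (1,1,1,1,1).

From H_k ≅ ker(∂_k) / im(∂_{k+1}) we obtain:

  H_0: rank C_0 − rank ∂_1 = 8 − 7 = 1, and the invariant factors of ∂_1 are all 1, so H_0 = Z.
  H_1: rank ker ∂_1 − rank ∂_2 = (14 − 7) − 5 = 2, and the invariant factors of ∂_2 are all 1, so H_1 = Z^2.
  H_2: rank ker ∂_2 − rank ∂_3 = (5 − 5) − 0 = 0, and there is no ∂_3, so H_2 = 0.

Hence the Betti numbers are b_0 = 1, b_1 = 2, b_2 = 0.

b_0 = 1, b_1 = 2, b_2 = 0.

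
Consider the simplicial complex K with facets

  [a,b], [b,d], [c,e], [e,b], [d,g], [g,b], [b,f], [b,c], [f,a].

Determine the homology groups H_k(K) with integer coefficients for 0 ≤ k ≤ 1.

H_0 ≅ Z,  H_1 ≅ Z^3.

Order the vertices as a < b < c < d < e < f < g. Listing each simplex with vertices in this order, K has dimension 1 with simplices:

  0-simplices (7): a, b, c, d, e, f, g
  1-simplices (9): ab, af, bc, bd, be, bf, bg, ce, dg

Hence C_0 ≅ Z^7, C_1 ≅ Z^9.

The boundary map ∂_1: C_1 → C_0 is given by ∂[p,q] = [q] − [p]. For instance
  ∂bg = g − b.
The 7×9 boundary matrix has rank 6 and Smith normal form diag(1,1,1,1,1,1).

Computing H_k = (kernel of ∂_k) / (image of ∂_{k+1}):

  H_0: rank C_0 − rank ∂_1 = 7 − 6 = 1, and the invariant factors of ∂_1 are all 1, so H_0 ≅ Z.
  H_1: rank ker ∂_1 − rank ∂_2 = (9 − 6) − 0 = 3, and there is no ∂_2, so H_1 ≅ Z^3.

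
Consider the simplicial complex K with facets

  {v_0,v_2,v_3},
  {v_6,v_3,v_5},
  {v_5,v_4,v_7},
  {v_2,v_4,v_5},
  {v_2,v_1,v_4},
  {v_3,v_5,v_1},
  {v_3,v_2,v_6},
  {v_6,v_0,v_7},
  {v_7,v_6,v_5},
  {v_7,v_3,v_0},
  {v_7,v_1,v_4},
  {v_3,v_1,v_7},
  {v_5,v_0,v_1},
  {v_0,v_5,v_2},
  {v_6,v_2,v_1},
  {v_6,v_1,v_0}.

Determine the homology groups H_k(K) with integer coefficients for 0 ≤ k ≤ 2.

We work with the vertex ordering v_0 < v_1 < v_2 < v_3 < v_4 < v_5 < v_6 < v_7. The simplices of K, each written with vertices in increasing order, are:

  0-simplices (8): [v_0], [v_1], [v_2], [v_3], [v_4], [v_5], [v_6], [v_7]
  1-simplices (24): (24 of them)
  2-simplices (16): (16 of them)

so the chain groups are C_0 ≅ Z^8, C_1 ≅ Z^24, C_2 ≅ Z^16.

∂_1: C_1 → C_0 is given by ∂[p,q] = [q] − [p]. For instance
  ∂[v_0,v_6] = [v_6] − [v_0].
The 8×24 boundary matrix has rank 7 and Smith normal form diag(1,1,1,1,1,1,1).

Boundary ∂_2: C_2 → C_1 sends each 2-simplex [p,q,r] to [q,r] − [p,r] + [p,q]. For instance
  ∂[v_0,v_2,v_3] = [v_2,v_3] − [v_0,v_3] + [v_0,v_2],
  ∂[v_1,v_3,v_5] = [v_3,v_5] − [v_1,v_5] + [v_1,v_3].
As a 24×16 matrix over Z this has rank 15, with invariant factors (1,1,1,1,1,1,1,1,1,1,1,1,1,1,1).

Computing H_k = (kernel of ∂_k) / (image of ∂_{k+1}):

  H_0: rank C_0 − rank ∂_1 = 8 − 7 = 1, and the invariant factors of ∂_1 are all 1, so H_0 = Z.
  H_1: rank ker ∂_1 − rank ∂_2 = (24 − 7) − 15 = 2, and the invariant factors of ∂_2 are all 1, so H_1 = Z^2.
  H_2: rank ker ∂_2 − rank ∂_3 = (16 − 15) − 0 = 1, and there is no ∂_3, so H_2 = Z.

As a check, the Euler characteristic is 8 − 24 + 16 = 0, which agrees with 1 − 2 + 1 = 0.

H_0 = Z,  H_1 = Z^2,  H_2 = Z.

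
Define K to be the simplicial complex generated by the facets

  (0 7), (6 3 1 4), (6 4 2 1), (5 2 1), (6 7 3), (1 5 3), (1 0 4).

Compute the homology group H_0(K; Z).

Fix the vertex order 0 < 1 < 2 < 3 < 4 < 5 < 6 < 7 and write every simplex with vertices in increasing order. Then dim K = 3 and the simplices of K are:

  0-simplices (8): [0], [1], [2], [3], [4], [5], [6], [7]
  1-simplices (17): [0,1], [0,4], [0,7], [1,2], [1,3], [1,4], [1,5], [1,6], [2,4], [2,5], [2,6], [3,4], [3,5], [3,6], [3,7], [4,6], [6,7]
  2-simplices (11): [0,1,4], [1,2,4], [1,2,5], [1,2,6], [1,3,4], [1,3,5], [1,3,6], [1,4,6], [2,4,6], [3,4,6], [3,6,7]
  3-simplices (2): [1,2,4,6], [1,3,4,6]

Hence C_0 ≅ Z^8, C_1 ≅ Z^17, C_2 ≅ Z^11, C_3 ≅ Z^2.

∂_1: C_1 → C_0 is given by ∂[p,q] = [q] − [p]. For instance
  ∂[6,7] = [7] − [6].
This gives a 8×17 integer matrix of rank 7; reducing to Smith normal form yields diagonal entries (1,1,1,1,1,1,1).

The boundary map ∂_2: C_2 → C_1 maps a triangle to the signed sum of its edges. For instance
  ∂[0,1,4] = [1,4] − [0,4] + [0,1],
  ∂[1,3,5] = [3,5] − [1,5] + [1,3].
The resulting 17×11 matrix has rank 9, and its Smith normal form has invariant factors (1,1,1,1,1,1,1,1,1).

Boundary ∂_3: C_3 → C_2 sends each 3-simplex σ to the alternating sum Σ_i (−1)^i (σ with its i-th vertex removed). For instance
  ∂[1,3,4,6] = [3,4,6] − [1,4,6] + [1,3,6] − [1,3,4],
  ∂[1,2,4,6] = [2,4,6] − [1,4,6] + [1,2,6] − [1,2,4].
This gives a 11×2 integer matrix of rank 2; reducing to Smith normal form yields diagonal entries (1,1).

Reading off H_k = ker ∂_k / im ∂_{k+1}:

  H_0: rank C_0 − rank ∂_1 = 8 − 7 = 1, and the invariant factors of ∂_1 are all 1, so H_0 ≅ Z.

H_0 ≅ Z.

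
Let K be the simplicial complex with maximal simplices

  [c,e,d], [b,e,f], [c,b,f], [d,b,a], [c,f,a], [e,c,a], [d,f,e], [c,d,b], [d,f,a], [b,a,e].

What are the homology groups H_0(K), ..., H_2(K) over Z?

We work with the vertex ordering a < b < c < d < e < f. The simplices of K, each written with vertices in increasing order, are:

  0-simplices (6): a, b, c, d, e, f
  1-simplices (15): ab, ac, ad, ae, af, bc, bd, be, bf, cd, ce, cf, de, df, ef
  2-simplices (10): abd, abe, ace, acf, adf, bcd, bcf, bef, cde, def

giving chain groups C_0 ≅ Z^6, C_1 ≅ Z^15, C_2 ≅ Z^10.

Boundary ∂_1: C_1 → C_0 maps an edge to its endpoints' difference, ∂[p,q] = q − p. For instance
  ∂af = f − a.
As a 6×15 matrix over Z this has rank 5, with invariant factors (1,1,1,1,1).

The boundary map ∂_2: C_2 → C_1 acts by ∂[p,q,r] = [q,r] − [p,r] + [p,q]. For instance
  ∂adf = df − af + ad,
  ∂bcf = cf − bf + bc.
The resulting 15×10 matrix has rank 10, and its Smith normal form has invariant factors (1,1,1,1,1,1,1,1,1,2).

Computing H_k = (kernel of ∂_k) / (image of ∂_{k+1}):

  H_0: rank C_0 − rank ∂_1 = 6 − 5 = 1, and the invariant factors of ∂_1 are all 1, so H_0 ≅ Z.
  H_1: rank ker ∂_1 − rank ∂_2 = (15 − 5) − 10 = 0, and ∂_2 has invariant factor 2 > 1, so H_1 ≅ Z/2.
  H_2: rank ker ∂_2 − rank ∂_3 = (10 − 10) − 0 = 0, and there is no ∂_3, so H_2 ≅ 0.

(K is a triangulation of the real projective plane RP^2.)

H_0 = Z,  H_1 = Z/2,  H_2 = 0.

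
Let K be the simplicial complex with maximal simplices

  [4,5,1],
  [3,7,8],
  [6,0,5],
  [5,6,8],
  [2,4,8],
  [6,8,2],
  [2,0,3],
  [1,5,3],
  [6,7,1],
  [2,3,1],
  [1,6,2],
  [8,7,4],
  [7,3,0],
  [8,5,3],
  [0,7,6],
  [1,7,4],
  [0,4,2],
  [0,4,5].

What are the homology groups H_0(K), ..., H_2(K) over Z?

H_0 ≅ Z,  H_1 ≅ Z^2,  H_2 ≅ Z.

Take the total order 0 < 1 < 2 < 3 < 4 < 5 < 6 < 7 < 8 on the vertex set. Then K (dimension 2) consists of the simplices:

  0-simplices (9): [0], [1], [2], [3], [4], [5], [6], [7], [8]
  1-simplices (27): (27 of them)
  2-simplices (18): [0,2,3], [0,2,4], [0,3,7], [0,4,5], [0,5,6], [0,6,7], [1,2,3], [1,2,6], [1,3,5], [1,4,5], [1,4,7], [1,6,7], [2,4,8], [2,6,8], [3,5,8], [3,7,8], [4,7,8], [5,6,8]

Hence C_0 ≅ Z^9, C_1 ≅ Z^27, C_2 ≅ Z^18.

Boundary ∂_1: C_1 → C_0 is given by ∂[p,q] = [q] − [p].
This gives a 9×27 integer matrix of rank 8; reducing to Smith normal form yields diagonal entries (1,1,1,1,1,1,1,1).

Boundary ∂_2: C_2 → C_1 maps a triangle to the signed sum of its edges. For instance
  ∂[3,7,8] = [7,8] − [3,8] + [3,7],
  ∂[4,7,8] = [7,8] − [4,8] + [4,7].
As a 27×18 matrix over Z this has rank 17, with invariant factors (1,1,1,1,1,1,1,1,1,1,1,1,1,1,1,1,1).

Now H_k = ker ∂_k / im ∂_{k+1}, so:

  H_0: rank C_0 − rank ∂_1 = 9 − 8 = 1, and the invariant factors of ∂_1 are all 1, so H_0 = Z.
  H_1: rank ker ∂_1 − rank ∂_2 = (27 − 8) − 17 = 2, and the invariant factors of ∂_2 are all 1, so H_1 = Z^2.
  H_2: rank ker ∂_2 − rank ∂_3 = (18 − 17) − 0 = 1, and there is no ∂_3, so H_2 = Z.

As a check, the Euler characteristic is 9 − 27 + 18 = 0, which agrees with 1 − 2 + 1 = 0.
(K is a triangulation of the torus T^2.)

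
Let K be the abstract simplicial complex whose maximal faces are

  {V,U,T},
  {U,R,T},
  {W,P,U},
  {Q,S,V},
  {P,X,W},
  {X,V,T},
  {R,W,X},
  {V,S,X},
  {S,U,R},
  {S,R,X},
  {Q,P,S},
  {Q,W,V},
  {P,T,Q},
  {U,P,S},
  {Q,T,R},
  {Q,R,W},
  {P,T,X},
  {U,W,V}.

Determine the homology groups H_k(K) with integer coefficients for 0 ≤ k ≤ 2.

Fix the vertex order P < Q < R < S < T < U < V < W < X and write every simplex with vertices in increasing order. Then dim K = 2 and the simplices of K are:

  0-simplices (9): P, Q, R, S, T, U, V, W, X
  1-simplices (27): PQ, PS, PT, PU, PW, PX, QR, QS, QT, QV, QW, RS, RT, RU, RW, RX, SU, SV, SX, TU, TV, TX, UV, UW, VW, VX, WX
  2-simplices (18): PQS, PQT, PSU, PTX, PUW, PWX, QRT, QRW, QSV, QVW, RSU, RSX, RTU, RWX, SVX, TUV, TVX, UVW

so the chain groups are C_0 ≅ Z^9, C_1 ≅ Z^27, C_2 ≅ Z^18.

The boundary map ∂_1: C_1 → C_0 maps an edge to its endpoints' difference, ∂[p,q] = q − p. For instance
  ∂QV = V − Q.
The 9×27 boundary matrix has rank 8 and Smith normal form diag(1,1,1,1,1,1,1,1).

∂_2: C_2 → C_1 sends each 2-simplex [p,q,r] to [q,r] − [p,r] + [p,q]. For instance
  ∂TUV = UV − TV + TU,
  ∂RTU = TU − RU + RT.
This gives a 27×18 integer matrix of rank 17; reducing to Smith normal form yields diagonal entries (1,1,1,1,1,1,1,1,1,1,1,1,1,1,1,1,1).

Now H_k = ker ∂_k / im ∂_{k+1}, so:

  H_0: rank C_0 − rank ∂_1 = 9 − 8 = 1, and the invariant factors of ∂_1 are all 1, so H_0 ≅ Z.
  H_1: rank ker ∂_1 − rank ∂_2 = (27 − 8) − 17 = 2, and the invariant factors of ∂_2 are all 1, so H_1 ≅ Z^2.
  H_2: rank ker ∂_2 − rank ∂_3 = (18 − 17) − 0 = 1, and there is no ∂_3, so H_2 ≅ Z.

(K is a triangulation of the torus T^2.)

H_0 = Z,  H_1 = Z^2,  H_2 = Z.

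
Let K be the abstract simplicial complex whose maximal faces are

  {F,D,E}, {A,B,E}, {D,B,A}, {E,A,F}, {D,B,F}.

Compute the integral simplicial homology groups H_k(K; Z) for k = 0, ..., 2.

K has 5 vertices, 10 edges, 5 triangles.
rank ∂_0 = 0, rank ∂_1 = 4 ⇒ b_0 = 5 − 0 − 4 = 1; all invariant factors of ∂_1 are 1 so no torsion. So H_0 = Z.
rank ∂_1 = 4, rank ∂_2 = 5 ⇒ b_1 = 10 − 4 − 5 = 1; all invariant factors of ∂_2 are 1 so no torsion. So H_1 = Z.
rank ∂_2 = 5, rank ∂_3 = 0 ⇒ b_2 = 5 − 5 − 0 = 0. So H_2 = 0.

H_0 = Z,  H_1 = Z,  H_2 = 0.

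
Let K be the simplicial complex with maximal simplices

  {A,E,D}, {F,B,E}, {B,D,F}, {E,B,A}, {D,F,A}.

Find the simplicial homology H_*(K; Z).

H_0 = Z,  H_1 = Z,  H_2 = 0.

We work with the vertex ordering A < B < D < E < F. The simplices of K, each written with vertices in increasing order, are:

  0-simplices (5): A, B, D, E, F
  1-simplices (10): AB, AD, AE, AF, BD, BE, BF, DE, DF, EF
  2-simplices (5): ABE, ADE, ADF, BDF, BEF

so the chain groups are C_0 ≅ Z^5, C_1 ≅ Z^10, C_2 ≅ Z^5.

The boundary map ∂_1: C_1 → C_0 sends each edge [p,q] (with p < q) to q − p. For instance
  ∂DE = E − D.
The resulting 5×10 matrix has rank 4, and its Smith normal form has invariant factors (1,1,1,1).

∂_2: C_2 → C_1 acts by ∂[p,q,r] = [q,r] − [p,r] + [p,q]. For instance
  ∂BDF = DF − BF + BD,
  ∂ADF = DF − AF + AD.
This gives a 10×5 integer matrix of rank 5; reducing to Smith normal form yields diagonal entries (1,1,1,1,1).

Now H_k = ker ∂_k / im ∂_{k+1}, so:

  H_0: rank C_0 − rank ∂_1 = 5 − 4 = 1, and the invariant factors of ∂_1 are all 1, so H_0 ≅ Z.
  H_1: rank ker ∂_1 − rank ∂_2 = (10 − 4) − 5 = 1, and the invariant factors of ∂_2 are all 1, so H_1 ≅ Z.
  H_2: rank ker ∂_2 − rank ∂_3 = (5 − 5) − 0 = 0, and there is no ∂_3, so H_2 ≅ 0.

As a check, the Euler characteristic is 5 − 10 + 5 = 0, which agrees with 1 − 1 + 0 = 0.
(K is a triangulation of the Möbius band.)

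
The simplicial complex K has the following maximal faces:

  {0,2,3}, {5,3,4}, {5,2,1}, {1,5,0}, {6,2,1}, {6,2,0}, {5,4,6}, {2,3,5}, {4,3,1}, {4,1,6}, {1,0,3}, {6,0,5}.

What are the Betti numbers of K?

Order the vertices as 0 < 1 < 2 < 3 < 4 < 5 < 6. Listing each simplex with vertices in this order, K has dimension 2 with simplices:

  0-simplices (7): [0], [1], [2], [3], [4], [5], [6]
  1-simplices (18): [0,1], [0,2], [0,3], [0,5], [0,6], [1,2], [1,3], [1,4], [1,5], [1,6], [2,3], [2,5], [2,6], [3,4], [3,5], [4,5], [4,6], [5,6]
  2-simplices (12): [0,1,3], [0,1,5], [0,2,3], [0,2,6], [0,5,6], [1,2,5], [1,2,6], [1,3,4], [1,4,6], [2,3,5], [3,4,5], [4,5,6]

so the chain groups are C_0 ≅ Z^7, C_1 ≅ Z^18, C_2 ≅ Z^12.

The boundary map ∂_1: C_1 → C_0 sends each edge [p,q] (with p < q) to q − p. For instance
  ∂[4,5] = [5] − [4].
The resulting 7×18 matrix has rank 6, and its Smith normal form has invariant factors (1,1,1,1,1,1).

∂_2: C_2 → C_1 maps a triangle to the signed sum of its edges. For instance
  ∂[3,4,5] = [4,5] − [3,5] + [3,4],
  ∂[1,3,4] = [3,4] − [1,4] + [1,3].
As a 18×12 matrix over Z this has rank 12, with invariant factors (1,1,1,1,1,1,1,1,1,1,1,2).

From H_k ≅ ker(∂_k) / im(∂_{k+1}) we obtain:

  H_0: rank C_0 − rank ∂_1 = 7 − 6 = 1, and the invariant factors of ∂_1 are all 1, so H_0 ≅ Z.
  H_1: rank ker ∂_1 − rank ∂_2 = (18 − 6) − 12 = 0, and ∂_2 has invariant factor 2 > 1, so H_1 ≅ Z/2.
  H_2: rank ker ∂_2 − rank ∂_3 = (12 − 12) − 0 = 0, and there is no ∂_3, so H_2 ≅ 0.

(K is a triangulation of the real projective plane RP^2.)

Hence the Betti numbers are b_0 = 1, b_1 = 0, b_2 = 0.

b_0 = 1, b_1 = 0, b_2 = 0.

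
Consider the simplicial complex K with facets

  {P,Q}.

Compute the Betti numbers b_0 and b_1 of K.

b_0 = 1, b_1 = 0.

K has 2 vertices, 1 edge.
rank ∂_0 = 0, rank ∂_1 = 1 ⇒ b_0 = 2 − 0 − 1 = 1; all invariant factors of ∂_1 are 1 so no torsion. So H_0 ≅ Z.
rank ∂_1 = 1, rank ∂_2 = 0 ⇒ b_1 = 1 − 1 − 0 = 0. So H_1 ≅ 0.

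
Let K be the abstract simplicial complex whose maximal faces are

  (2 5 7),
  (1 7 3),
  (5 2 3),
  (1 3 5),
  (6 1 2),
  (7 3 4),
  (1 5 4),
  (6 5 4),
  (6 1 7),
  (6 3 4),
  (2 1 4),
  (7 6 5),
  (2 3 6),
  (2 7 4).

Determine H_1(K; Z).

H_1 = Z^2.

Order the vertices as 1 < 2 < 3 < 4 < 5 < 6 < 7. Listing each simplex with vertices in this order, K has dimension 2 with simplices:

  0-simplices (7): [1], [2], [3], [4], [5], [6], [7]
  1-simplices (21): [1,2], [1,3], [1,4], [1,5], [1,6], [1,7], [2,3], [2,4], [2,5], [2,6], [2,7], [3,4], [3,5], [3,6], [3,7], [4,5], [4,6], [4,7], [5,6], [5,7], [6,7]
  2-simplices (14): [1,2,4], [1,2,6], [1,3,5], [1,3,7], [1,4,5], [1,6,7], [2,3,5], [2,3,6], [2,4,7], [2,5,7], [3,4,6], [3,4,7], [4,5,6], [5,6,7]

so the chain groups are C_0 ≅ Z^7, C_1 ≅ Z^21, C_2 ≅ Z^14.

The boundary map ∂_1: C_1 → C_0 maps an edge to its endpoints' difference, ∂[p,q] = q − p. For instance
  ∂[1,6] = [6] − [1].
The 7×21 boundary matrix has rank 6 and Smith normal form diag(1,1,1,1,1,1).

The boundary map ∂_2: C_2 → C_1 maps a triangle to the signed sum of its edges. For instance
  ∂[1,2,6] = [2,6] − [1,6] + [1,2],
  ∂[1,2,4] = [2,4] − [1,4] + [1,2].
The resulting 21×14 matrix has rank 13, and its Smith normal form has invariant factors (1,1,1,1,1,1,1,1,1,1,1,1,1).

From H_k ≅ ker(∂_k) / im(∂_{k+1}) we obtain:

  H_1: rank ker ∂_1 − rank ∂_2 = (21 − 6) − 13 = 2, and the invariant factors of ∂_2 are all 1, so H_1 = Z^2.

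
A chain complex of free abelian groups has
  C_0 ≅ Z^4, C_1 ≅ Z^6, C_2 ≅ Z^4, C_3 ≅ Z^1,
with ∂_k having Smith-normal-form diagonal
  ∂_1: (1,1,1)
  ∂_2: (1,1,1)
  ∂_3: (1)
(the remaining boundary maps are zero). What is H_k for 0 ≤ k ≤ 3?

H_0 = Z,  H_1 = 0,  H_2 = 0,  H_3 = 0.

H_0: b_0 = 4 − 0 − 3 = 1; torsion from ∂_1 factors > 1: none. So H_0 = Z.
H_1: b_1 = 6 − 3 − 3 = 0; torsion from ∂_2 factors > 1: none. So H_1 = 0.
H_2: b_2 = 4 − 3 − 1 = 0; torsion from ∂_3 factors > 1: none. So H_2 = 0.
H_3: b_3 = 1 − 1 − 0 = 0; torsion from ∂_4 factors > 1: none. So H_3 = 0.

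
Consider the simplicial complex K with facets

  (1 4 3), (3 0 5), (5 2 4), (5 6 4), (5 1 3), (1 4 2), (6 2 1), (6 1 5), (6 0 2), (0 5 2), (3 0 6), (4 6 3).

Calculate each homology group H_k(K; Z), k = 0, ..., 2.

Order the vertices as 0 < 1 < 2 < 3 < 4 < 5 < 6. Listing each simplex with vertices in this order, K has dimension 2 with simplices:

  0-simplices (7): [0], [1], [2], [3], [4], [5], [6]
  1-simplices (18): [0,2], [0,3], [0,5], [0,6], [1,2], [1,3], [1,4], [1,5], [1,6], [2,4], [2,5], [2,6], [3,4], [3,5], [3,6], [4,5], [4,6], [5,6]
  2-simplices (12): [0,2,5], [0,2,6], [0,3,5], [0,3,6], [1,2,4], [1,2,6], [1,3,4], [1,3,5], [1,5,6], [2,4,5], [3,4,6], [4,5,6]

so the chain groups are C_0 ≅ Z^7, C_1 ≅ Z^18, C_2 ≅ Z^12.

Boundary ∂_1: C_1 → C_0 maps an edge to its endpoints' difference, ∂[p,q] = q − p. For instance
  ∂[1,3] = [3] − [1].
The resulting 7×18 matrix has rank 6, and its Smith normal form has invariant factors (1,1,1,1,1,1).

The boundary map ∂_2: C_2 → C_1 sends each 2-simplex [p,q,r] to [q,r] − [p,r] + [p,q]. For instance
  ∂[0,2,5] = [2,5] − [0,5] + [0,2],
  ∂[4,5,6] = [5,6] − [4,6] + [4,5].
This gives a 18×12 integer matrix of rank 12; reducing to Smith normal form yields diagonal entries (1,1,1,1,1,1,1,1,1,1,1,2).

Reading off H_k = ker ∂_k / im ∂_{k+1}:

  H_0: rank C_0 − rank ∂_1 = 7 − 6 = 1, and the invariant factors of ∂_1 are all 1, so H_0 = Z.
  H_1: rank ker ∂_1 − rank ∂_2 = (18 − 6) − 12 = 0, and ∂_2 has invariant factor 2 > 1, so H_1 = Z/2.
  H_2: rank ker ∂_2 − rank ∂_3 = (12 − 12) − 0 = 0, and there is no ∂_3, so H_2 = 0.

As a check, the Euler characteristic is 7 − 18 + 12 = 1, which agrees with 1 − 0 + 0 = 1.
(K is a triangulation of the real projective plane RP^2.)

H_0 ≅ Z,  H_1 ≅ Z/2,  H_2 = 0.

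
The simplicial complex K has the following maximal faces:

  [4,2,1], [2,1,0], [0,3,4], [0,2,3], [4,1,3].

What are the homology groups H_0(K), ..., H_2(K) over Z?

H_0 = Z,  H_1 = Z,  H_2 = 0.

We work with the vertex ordering 0 < 1 < 2 < 3 < 4. The simplices of K, each written with vertices in increasing order, are:

  0-simplices (5): [0], [1], [2], [3], [4]
  1-simplices (10): [0,1], [0,2], [0,3], [0,4], [1,2], [1,3], [1,4], [2,3], [2,4], [3,4]
  2-simplices (5): [0,1,2], [0,2,3], [0,3,4], [1,2,4], [1,3,4]

so the chain groups are C_0 ≅ Z^5, C_1 ≅ Z^10, C_2 ≅ Z^5.

The boundary map ∂_1: C_1 → C_0 is given by ∂[p,q] = [q] − [p]. For instance
  ∂[1,3] = [3] − [1].
The 5×10 boundary matrix has rank 4 and Smith normal form diag(1,1,1,1).

∂_2: C_2 → C_1 maps a triangle to the signed sum of its edges. For instance
  ∂[0,3,4] = [3,4] − [0,4] + [0,3],
  ∂[1,2,4] = [2,4] − [1,4] + [1,2].
This gives a 10×5 integer matrix of rank 5; reducing to Smith normal form yields diagonal entries (1,1,1,1,1).

Now H_k = ker ∂_k / im ∂_{k+1}, so:

  H_0: rank C_0 − rank ∂_1 = 5 − 4 = 1, and the invariant factors of ∂_1 are all 1, so H_0 ≅ Z.
  H_1: rank ker ∂_1 − rank ∂_2 = (10 − 4) − 5 = 1, and the invariant factors of ∂_2 are all 1, so H_1 ≅ Z.
  H_2: rank ker ∂_2 − rank ∂_3 = (5 − 5) − 0 = 0, and there is no ∂_3, so H_2 ≅ 0.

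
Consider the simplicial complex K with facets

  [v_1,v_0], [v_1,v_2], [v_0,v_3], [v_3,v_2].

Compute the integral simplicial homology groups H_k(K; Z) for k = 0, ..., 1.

Order the vertices as v_0 < v_1 < v_2 < v_3. Listing each simplex with vertices in this order, K has dimension 1 with simplices:

  0-simplices (4): [v_0], [v_1], [v_2], [v_3]
  1-simplices (4): [v_0,v_1], [v_0,v_3], [v_1,v_2], [v_2,v_3]

so the chain groups are C_0 ≅ Z^4, C_1 ≅ Z^4.

Boundary ∂_1: C_1 → C_0 sends each edge [p,q] (with p < q) to q − p.
The 4×4 boundary matrix has rank 3 and Smith normal form diag(1,1,1).

From H_k ≅ ker(∂_k) / im(∂_{k+1}) we obtain:

  H_0: rank C_0 − rank ∂_1 = 4 − 3 = 1, and the invariant factors of ∂_1 are all 1, so H_0 ≅ Z.
  H_1: rank ker ∂_1 − rank ∂_2 = (4 − 3) − 0 = 1, and there is no ∂_2, so H_1 ≅ Z.

H_0 = Z,  H_1 = Z.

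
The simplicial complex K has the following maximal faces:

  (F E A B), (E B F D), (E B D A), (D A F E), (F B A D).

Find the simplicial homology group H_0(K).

We work with the vertex ordering A < B < D < E < F. The simplices of K, each written with vertices in increasing order, are:

  0-simplices (5): A, B, D, E, F
  1-simplices (10): AB, AD, AE, AF, BD, BE, BF, DE, DF, EF
  2-simplices (10): ABD, ABE, ABF, ADE, ADF, AEF, BDE, BDF, BEF, DEF
  3-simplices (5): ABDE, ABDF, ABEF, ADEF, BDEF

Hence C_0 ≅ Z^5, C_1 ≅ Z^10, C_2 ≅ Z^10, C_3 ≅ Z^5.

∂_1: C_1 → C_0 sends each edge [p,q] (with p < q) to q − p. For instance
  ∂BD = D − B.
The 5×10 boundary matrix has rank 4 and Smith normal form diag(1,1,1,1).

∂_2: C_2 → C_1 maps a triangle to the signed sum of its edges. For instance
  ∂ADF = DF − AF + AD,
  ∂ABD = BD − AD + AB.
As a 10×10 matrix over Z this has rank 6, with invariant factors (1,1,1,1,1,1).

Boundary ∂_3: C_3 → C_2 sends each 3-simplex σ to the alternating sum Σ_i (−1)^i (σ with its i-th vertex removed). For instance
  ∂ADEF = DEF − AEF + ADF − ADE,
  ∂ABDF = BDF − ADF + ABF − ABD.
This gives a 10×5 integer matrix of rank 4; reducing to Smith normal form yields diagonal entries (1,1,1,1).

Computing H_k = (kernel of ∂_k) / (image of ∂_{k+1}):

  H_0: rank C_0 − rank ∂_1 = 5 − 4 = 1, and the invariant factors of ∂_1 are all 1, so H_0 ≅ Z.

(K is a triangulation of the 3-sphere S^3.)

H_0 ≅ Z.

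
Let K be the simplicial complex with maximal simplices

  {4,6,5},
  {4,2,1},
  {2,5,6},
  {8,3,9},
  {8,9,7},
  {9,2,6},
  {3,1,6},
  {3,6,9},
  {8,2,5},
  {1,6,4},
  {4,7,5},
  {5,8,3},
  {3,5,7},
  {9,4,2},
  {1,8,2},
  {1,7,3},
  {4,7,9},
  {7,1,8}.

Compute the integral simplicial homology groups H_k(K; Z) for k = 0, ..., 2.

We work with the vertex ordering 1 < 2 < 3 < 4 < 5 < 6 < 7 < 8 < 9. The simplices of K, each written with vertices in increasing order, are:

  0-simplices (9): [1], [2], [3], [4], [5], [6], [7], [8], [9]
  1-simplices (27): (27 of them)
  2-simplices (18): [1,2,4], [1,2,8], [1,3,6], [1,3,7], [1,4,6], [1,7,8], [2,4,9], [2,5,6], [2,5,8], [2,6,9], [3,5,7], [3,5,8], [3,6,9], [3,8,9], [4,5,6], [4,5,7], [4,7,9], [7,8,9]

giving chain groups C_0 ≅ Z^9, C_1 ≅ Z^27, C_2 ≅ Z^18.

The boundary map ∂_1: C_1 → C_0 sends each edge [p,q] (with p < q) to q − p. For instance
  ∂[5,8] = [8] − [5].
The 9×27 boundary matrix has rank 8 and Smith normal form diag(1,1,1,1,1,1,1,1).

∂_2: C_2 → C_1 acts by ∂[p,q,r] = [q,r] − [p,r] + [p,q]. For instance
  ∂[2,5,6] = [5,6] − [2,6] + [2,5],
  ∂[1,3,7] = [3,7] − [1,7] + [1,3].
The resulting 27×18 matrix has rank 18, and its Smith normal form has invariant factors (1,1,1,1,1,1,1,1,1,1,1,1,1,1,1,1,1,2).

Now H_k = ker ∂_k / im ∂_{k+1}, so:

  H_0: rank C_0 − rank ∂_1 = 9 − 8 = 1, and the invariant factors of ∂_1 are all 1, so H_0 = Z.
  H_1: rank ker ∂_1 − rank ∂_2 = (27 − 8) − 18 = 1, and ∂_2 has invariant factor 2 > 1, so H_1 = Z ⊕ Z/2.
  H_2: rank ker ∂_2 − rank ∂_3 = (18 − 18) − 0 = 0, and there is no ∂_3, so H_2 = 0.

H_0 ≅ Z,  H_1 ≅ Z ⊕ Z/2,  H_2 = 0.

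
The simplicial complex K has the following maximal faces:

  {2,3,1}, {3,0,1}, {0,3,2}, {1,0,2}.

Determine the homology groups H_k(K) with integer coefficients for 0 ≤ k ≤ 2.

We work with the vertex ordering 0 < 1 < 2 < 3. The simplices of K, each written with vertices in increasing order, are:

  0-simplices (4): [0], [1], [2], [3]
  1-simplices (6): [0,1], [0,2], [0,3], [1,2], [1,3], [2,3]
  2-simplices (4): [0,1,2], [0,1,3], [0,2,3], [1,2,3]

so the chain groups are C_0 ≅ Z^4, C_1 ≅ Z^6, C_2 ≅ Z^4.

∂_1: C_1 → C_0 is given by ∂[p,q] = [q] − [p].
The 4×6 boundary matrix has rank 3 and Smith normal form diag(1,1,1).

Boundary ∂_2: C_2 → C_1 acts by ∂[p,q,r] = [q,r] − [p,r] + [p,q]. For instance
  ∂[0,1,2] = [1,2] − [0,2] + [0,1],
  ∂[0,1,3] = [1,3] − [0,3] + [0,1].
The resulting 6×4 matrix has rank 3, and its Smith normal form has invariant factors (1,1,1).

Computing H_k = (kernel of ∂_k) / (image of ∂_{k+1}):

  H_0: rank C_0 − rank ∂_1 = 4 − 3 = 1, and the invariant factors of ∂_1 are all 1, so H_0 ≅ Z.
  H_1: rank ker ∂_1 − rank ∂_2 = (6 − 3) − 3 = 0, and the invariant factors of ∂_2 are all 1, so H_1 ≅ 0.
  H_2: rank ker ∂_2 − rank ∂_3 = (4 − 3) − 0 = 1, and there is no ∂_3, so H_2 ≅ Z.

H_0 ≅ Z,  H_1 = 0,  H_2 ≅ Z.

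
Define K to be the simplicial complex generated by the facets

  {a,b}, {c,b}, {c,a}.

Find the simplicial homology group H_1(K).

Order the vertices as a < b < c. Listing each simplex with vertices in this order, K has dimension 1 with simplices:

  0-simplices (3): a, b, c
  1-simplices (3): ab, ac, bc

so the chain groups are C_0 ≅ Z^3, C_1 ≅ Z^3.

The boundary map ∂_1: C_1 → C_0 sends each edge [p,q] (with p < q) to q − p. For instance
  ∂ac = c − a.
The resulting 3×3 matrix has rank 2, and its Smith normal form has invariant factors (1,1).

From H_k ≅ ker(∂_k) / im(∂_{k+1}) we obtain:

  H_1: rank ker ∂_1 − rank ∂_2 = (3 − 2) − 0 = 1, and there is no ∂_2, so H_1 ≅ Z.

H_1 = Z.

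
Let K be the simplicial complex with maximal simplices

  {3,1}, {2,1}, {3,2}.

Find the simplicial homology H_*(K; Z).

Order the vertices as 1 < 2 < 3. Listing each simplex with vertices in this order, K has dimension 1 with simplices:

  0-simplices (3): [1], [2], [3]
  1-simplices (3): [1,2], [1,3], [2,3]

Hence C_0 ≅ Z^3, C_1 ≅ Z^3.

∂_1: C_1 → C_0 is given by ∂[p,q] = [q] − [p].
This gives a 3×3 integer matrix of rank 2; reducing to Smith normal form yields diagonal entries (1,1).

Reading off H_k = ker ∂_k / im ∂_{k+1}:

  H_0: rank C_0 − rank ∂_1 = 3 − 2 = 1, and the invariant factors of ∂_1 are all 1, so H_0 = Z.
  H_1: rank ker ∂_1 − rank ∂_2 = (3 − 2) − 0 = 1, and there is no ∂_2, so H_1 = Z.

As a check, the Euler characteristic is 3 − 3 = 0, which agrees with 1 − 1 = 0.
(K is a triangulation of the circle S^1.)

H_0 = Z,  H_1 = Z.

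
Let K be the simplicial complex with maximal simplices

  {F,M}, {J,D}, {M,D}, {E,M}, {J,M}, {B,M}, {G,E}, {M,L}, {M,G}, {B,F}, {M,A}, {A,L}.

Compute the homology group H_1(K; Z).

H_1 ≅ Z^4.

Take the total order A < B < D < E < F < G < J < L < M on the vertex set. Then K (dimension 1) consists of the simplices:

  0-simplices (9): A, B, D, E, F, G, J, L, M
  1-simplices (12): AL, AM, BF, BM, DJ, DM, EG, EM, FM, GM, JM, LM

giving chain groups C_0 ≅ Z^9, C_1 ≅ Z^12.

Boundary ∂_1: C_1 → C_0 maps an edge to its endpoints' difference, ∂[p,q] = q − p.
The 9×12 boundary matrix has rank 8 and Smith normal form diag(1,1,1,1,1,1,1,1).

Computing H_k = (kernel of ∂_k) / (image of ∂_{k+1}):

  H_1: rank ker ∂_1 − rank ∂_2 = (12 − 8) − 0 = 4, and there is no ∂_2, so H_1 = Z^4.

(K is a triangulation of a wedge of 4 circles.)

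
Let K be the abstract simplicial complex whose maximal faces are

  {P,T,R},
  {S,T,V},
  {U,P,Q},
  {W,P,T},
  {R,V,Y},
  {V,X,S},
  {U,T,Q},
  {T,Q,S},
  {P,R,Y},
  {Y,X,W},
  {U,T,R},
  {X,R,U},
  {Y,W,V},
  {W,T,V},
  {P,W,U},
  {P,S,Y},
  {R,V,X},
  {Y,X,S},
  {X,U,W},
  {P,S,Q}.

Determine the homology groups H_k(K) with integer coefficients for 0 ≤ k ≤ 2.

H_0 = Z,  H_1 = Z ⊕ Z/2,  H_2 = 0.

Fix the vertex order P < Q < R < S < T < U < V < W < X < Y and write every simplex with vertices in increasing order. Then dim K = 2 and the simplices of K are:

  0-simplices (10): P, Q, R, S, T, U, V, W, X, Y
  1-simplices (30): PQ, PR, PS, PT, PU, PW, PY, QS, QT, QU, RT, RU, RV, RX, RY, ST, SV, SX, SY, TU, TV, TW, UW, UX, VW, VX, VY, WX, WY, XY
  2-simplices (20): PQS, PQU, PRT, PRY, PSY, PTW, PUW, QST, QTU, RTU, RUX, RVX, RVY, STV, SVX, SXY, TVW, UWX, VWY, WXY

Hence C_0 ≅ Z^10, C_1 ≅ Z^30, C_2 ≅ Z^20.

The boundary map ∂_1: C_1 → C_0 maps an edge to its endpoints' difference, ∂[p,q] = q − p.
The resulting 10×30 matrix has rank 9, and its Smith normal form has invariant factors (1,1,1,1,1,1,1,1,1).

The boundary map ∂_2: C_2 → C_1 sends each 2-simplex [p,q,r] to [q,r] − [p,r] + [p,q]. For instance
  ∂PUW = UW − PW + PU,
  ∂RTU = TU − RU + RT.
As a 30×20 matrix over Z this has rank 20, with invariant factors (1,1,1,1,1,1,1,1,1,1,1,1,1,1,1,1,1,1,1,2).

Computing H_k = (kernel of ∂_k) / (image of ∂_{k+1}):

  H_0: rank C_0 − rank ∂_1 = 10 − 9 = 1, and the invariant factors of ∂_1 are all 1, so H_0 ≅ Z.
  H_1: rank ker ∂_1 − rank ∂_2 = (30 − 9) − 20 = 1, and ∂_2 has invariant factor 2 > 1, so H_1 ≅ Z ⊕ Z/2.
  H_2: rank ker ∂_2 − rank ∂_3 = (20 − 20) − 0 = 0, and there is no ∂_3, so H_2 ≅ 0.

(K is a triangulation of the Klein bottle.)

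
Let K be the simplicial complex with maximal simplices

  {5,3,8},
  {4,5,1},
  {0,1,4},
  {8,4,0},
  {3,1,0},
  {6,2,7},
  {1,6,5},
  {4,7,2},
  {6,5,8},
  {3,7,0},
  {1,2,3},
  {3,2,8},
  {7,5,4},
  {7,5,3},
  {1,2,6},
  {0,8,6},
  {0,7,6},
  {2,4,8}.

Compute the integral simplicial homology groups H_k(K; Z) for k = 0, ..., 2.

We work with the vertex ordering 0 < 1 < 2 < 3 < 4 < 5 < 6 < 7 < 8. The simplices of K, each written with vertices in increasing order, are:

  0-simplices (9): [0], [1], [2], [3], [4], [5], [6], [7], [8]
  1-simplices (27): (27 of them)
  2-simplices (18): [0,1,3], [0,1,4], [0,3,7], [0,4,8], [0,6,7], [0,6,8], [1,2,3], [1,2,6], [1,4,5], [1,5,6], [2,3,8], [2,4,7], [2,4,8], [2,6,7], [3,5,7], [3,5,8], [4,5,7], [5,6,8]

giving chain groups C_0 ≅ Z^9, C_1 ≅ Z^27, C_2 ≅ Z^18.

Boundary ∂_1: C_1 → C_0 maps an edge to its endpoints' difference, ∂[p,q] = q − p.
This gives a 9×27 integer matrix of rank 8; reducing to Smith normal form yields diagonal entries (1,1,1,1,1,1,1,1).

∂_2: C_2 → C_1 maps a triangle to the signed sum of its edges. For instance
  ∂[2,4,8] = [4,8] − [2,8] + [2,4],
  ∂[0,3,7] = [3,7] − [0,7] + [0,3].
The 27×18 boundary matrix has rank 17 and Smith normal form diag(1,1,1,1,1,1,1,1,1,1,1,1,1,1,1,1,1).

Now H_k = ker ∂_k / im ∂_{k+1}, so:

  H_0: rank C_0 − rank ∂_1 = 9 − 8 = 1, and the invariant factors of ∂_1 are all 1, so H_0 ≅ Z.
  H_1: rank ker ∂_1 − rank ∂_2 = (27 − 8) − 17 = 2, and the invariant factors of ∂_2 are all 1, so H_1 ≅ Z^2.
  H_2: rank ker ∂_2 − rank ∂_3 = (18 − 17) − 0 = 1, and there is no ∂_3, so H_2 ≅ Z.

As a check, the Euler characteristic is 9 − 27 + 18 = 0, which agrees with 1 − 2 + 1 = 0.

H_0 = Z,  H_1 = Z^2,  H_2 = Z.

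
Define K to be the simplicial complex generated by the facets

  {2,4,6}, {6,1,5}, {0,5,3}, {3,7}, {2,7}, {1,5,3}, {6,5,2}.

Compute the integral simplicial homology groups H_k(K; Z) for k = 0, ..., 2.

H_0 ≅ Z,  H_1 ≅ Z,  H_2 = 0.

Order the vertices as 0 < 1 < 2 < 3 < 4 < 5 < 6 < 7. Listing each simplex with vertices in this order, K has dimension 2 with simplices:

  0-simplices (8): [0], [1], [2], [3], [4], [5], [6], [7]
  1-simplices (13): [0,3], [0,5], [1,3], [1,5], [1,6], [2,4], [2,5], [2,6], [2,7], [3,5], [3,7], [4,6], [5,6]
  2-simplices (5): [0,3,5], [1,3,5], [1,5,6], [2,4,6], [2,5,6]

giving chain groups C_0 ≅ Z^8, C_1 ≅ Z^13, C_2 ≅ Z^5.

The boundary map ∂_1: C_1 → C_0 maps an edge to its endpoints' difference, ∂[p,q] = q − p.
This gives a 8×13 integer matrix of rank 7; reducing to Smith normal form yields diagonal entries (1,1,1,1,1,1,1).

The boundary map ∂_2: C_2 → C_1 sends each 2-simplex [p,q,r] to [q,r] − [p,r] + [p,q]. For instance
  ∂[1,3,5] = [3,5] − [1,5] + [1,3],
  ∂[0,3,5] = [3,5] − [0,5] + [0,3].
The 13×5 boundary matrix has rank 5 and Smith normal form diag(1,1,1,1,1).

Reading off H_k = ker ∂_k / im ∂_{k+1}:

  H_0: rank C_0 − rank ∂_1 = 8 − 7 = 1, and the invariant factors of ∂_1 are all 1, so H_0 ≅ Z.
  H_1: rank ker ∂_1 − rank ∂_2 = (13 − 7) − 5 = 1, and the invariant factors of ∂_2 are all 1, so H_1 ≅ Z.
  H_2: rank ker ∂_2 − rank ∂_3 = (5 − 5) − 0 = 0, and there is no ∂_3, so H_2 ≅ 0.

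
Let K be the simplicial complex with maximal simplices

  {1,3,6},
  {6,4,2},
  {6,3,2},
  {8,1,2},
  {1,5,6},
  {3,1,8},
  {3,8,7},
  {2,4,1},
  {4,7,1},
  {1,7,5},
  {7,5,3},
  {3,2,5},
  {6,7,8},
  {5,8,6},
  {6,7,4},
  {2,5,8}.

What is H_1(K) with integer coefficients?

H_1 = Z^2.

We work with the vertex ordering 1 < 2 < 3 < 4 < 5 < 6 < 7 < 8. The simplices of K, each written with vertices in increasing order, are:

  0-simplices (8): [1], [2], [3], [4], [5], [6], [7], [8]
  1-simplices (24): (24 of them)
  2-simplices (16): [1,2,4], [1,2,8], [1,3,6], [1,3,8], [1,4,7], [1,5,6], [1,5,7], [2,3,5], [2,3,6], [2,4,6], [2,5,8], [3,5,7], [3,7,8], [4,6,7], [5,6,8], [6,7,8]

giving chain groups C_0 ≅ Z^8, C_1 ≅ Z^24, C_2 ≅ Z^16.

The boundary map ∂_1: C_1 → C_0 is given by ∂[p,q] = [q] − [p]. For instance
  ∂[1,3] = [3] − [1].
The resulting 8×24 matrix has rank 7, and its Smith normal form has invariant factors (1,1,1,1,1,1,1).

Boundary ∂_2: C_2 → C_1 acts by ∂[p,q,r] = [q,r] − [p,r] + [p,q]. For instance
  ∂[2,4,6] = [4,6] − [2,6] + [2,4],
  ∂[1,3,8] = [3,8] − [1,8] + [1,3].
As a 24×16 matrix over Z this has rank 15, with invariant factors (1,1,1,1,1,1,1,1,1,1,1,1,1,1,1).

Computing H_k = (kernel of ∂_k) / (image of ∂_{k+1}):

  H_1: rank ker ∂_1 − rank ∂_2 = (24 − 7) − 15 = 2, and the invariant factors of ∂_2 are all 1, so H_1 ≅ Z^2.

(K is a triangulation of the torus T^2.)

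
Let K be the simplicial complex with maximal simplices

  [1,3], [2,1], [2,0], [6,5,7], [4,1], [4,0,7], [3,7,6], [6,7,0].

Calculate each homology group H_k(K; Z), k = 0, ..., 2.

Take the total order 0 < 1 < 2 < 3 < 4 < 5 < 6 < 7 on the vertex set. Then K (dimension 2) consists of the simplices:

  0-simplices (8): [0], [1], [2], [3], [4], [5], [6], [7]
  1-simplices (13): [0,2], [0,4], [0,6], [0,7], [1,2], [1,3], [1,4], [3,6], [3,7], [4,7], [5,6], [5,7], [6,7]
  2-simplices (4): [0,4,7], [0,6,7], [3,6,7], [5,6,7]

Hence C_0 ≅ Z^8, C_1 ≅ Z^13, C_2 ≅ Z^4.

Boundary ∂_1: C_1 → C_0 maps an edge to its endpoints' difference, ∂[p,q] = q − p.
This gives a 8×13 integer matrix of rank 7; reducing to Smith normal form yields diagonal entries (1,1,1,1,1,1,1).

The boundary map ∂_2: C_2 → C_1 maps a triangle to the signed sum of its edges. For instance
  ∂[5,6,7] = [6,7] − [5,7] + [5,6],
  ∂[0,6,7] = [6,7] − [0,7] + [0,6].
As a 13×4 matrix over Z this has rank 4, with invariant factors (1,1,1,1).

From H_k ≅ ker(∂_k) / im(∂_{k+1}) we obtain:

  H_0: rank C_0 − rank ∂_1 = 8 − 7 = 1, and the invariant factors of ∂_1 are all 1, so H_0 = Z.
  H_1: rank ker ∂_1 − rank ∂_2 = (13 − 7) − 4 = 2, and the invariant factors of ∂_2 are all 1, so H_1 = Z^2.
  H_2: rank ker ∂_2 − rank ∂_3 = (4 − 4) − 0 = 0, and there is no ∂_3, so H_2 = 0.

H_0 = Z,  H_1 = Z^2,  H_2 = 0.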